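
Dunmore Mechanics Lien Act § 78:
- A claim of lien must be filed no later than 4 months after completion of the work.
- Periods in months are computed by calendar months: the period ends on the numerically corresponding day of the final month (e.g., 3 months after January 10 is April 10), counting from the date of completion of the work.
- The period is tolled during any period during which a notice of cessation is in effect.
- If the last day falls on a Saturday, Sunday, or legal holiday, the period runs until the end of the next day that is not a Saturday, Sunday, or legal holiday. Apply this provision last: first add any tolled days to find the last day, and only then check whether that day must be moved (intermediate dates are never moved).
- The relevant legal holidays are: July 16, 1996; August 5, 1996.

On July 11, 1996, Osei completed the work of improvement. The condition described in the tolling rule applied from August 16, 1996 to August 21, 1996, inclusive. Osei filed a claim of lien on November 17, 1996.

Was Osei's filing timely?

Yes

4 months after July 11, 1996 is November 11, 1996.
From August 16, 1996 through August 21, 1996 inclusive is 6 days; tolling adds 6 days: November 11, 1996 + 6 days = November 17, 1996.
November 17, 1996 is Sunday. The next qualifying day is November 18, 1996.
The deadline is November 18, 1996; the filing on November 17, 1996 is on or before that date.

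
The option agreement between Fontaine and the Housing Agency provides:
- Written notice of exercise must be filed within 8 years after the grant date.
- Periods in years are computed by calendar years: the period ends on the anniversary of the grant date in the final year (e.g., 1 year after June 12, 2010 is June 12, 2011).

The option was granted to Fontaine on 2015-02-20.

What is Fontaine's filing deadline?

February 20, 2023

8 years after 2015-02-20 is February 20, 2023.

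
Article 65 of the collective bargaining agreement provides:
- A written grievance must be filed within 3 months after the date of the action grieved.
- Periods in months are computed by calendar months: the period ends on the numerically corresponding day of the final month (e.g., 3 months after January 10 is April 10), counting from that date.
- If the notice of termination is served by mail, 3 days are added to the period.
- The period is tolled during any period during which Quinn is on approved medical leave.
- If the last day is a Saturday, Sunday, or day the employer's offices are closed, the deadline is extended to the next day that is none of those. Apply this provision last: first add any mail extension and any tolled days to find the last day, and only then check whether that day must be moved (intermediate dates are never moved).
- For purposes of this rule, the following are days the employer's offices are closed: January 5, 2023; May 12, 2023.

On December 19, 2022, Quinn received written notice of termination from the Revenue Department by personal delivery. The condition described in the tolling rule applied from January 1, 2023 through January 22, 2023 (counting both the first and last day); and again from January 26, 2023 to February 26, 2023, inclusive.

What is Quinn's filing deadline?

May 15, 2023

3 months after December 19, 2022 is March 19, 2023.
Service was not by mail, so no mail extension applies.
From January 1, 2023 through January 22, 2023 inclusive is 22 days; tolling adds 22 days: March 19, 2023 + 22 days = April 10, 2023.
From January 26, 2023 through February 26, 2023 inclusive is 32 days; tolling adds 32 days: April 10, 2023 + 32 days = May 12, 2023.
May 12, 2023 is a listed holiday; May 13, 2023 is Saturday; May 14, 2023 is Sunday. The next qualifying day is May 15, 2023.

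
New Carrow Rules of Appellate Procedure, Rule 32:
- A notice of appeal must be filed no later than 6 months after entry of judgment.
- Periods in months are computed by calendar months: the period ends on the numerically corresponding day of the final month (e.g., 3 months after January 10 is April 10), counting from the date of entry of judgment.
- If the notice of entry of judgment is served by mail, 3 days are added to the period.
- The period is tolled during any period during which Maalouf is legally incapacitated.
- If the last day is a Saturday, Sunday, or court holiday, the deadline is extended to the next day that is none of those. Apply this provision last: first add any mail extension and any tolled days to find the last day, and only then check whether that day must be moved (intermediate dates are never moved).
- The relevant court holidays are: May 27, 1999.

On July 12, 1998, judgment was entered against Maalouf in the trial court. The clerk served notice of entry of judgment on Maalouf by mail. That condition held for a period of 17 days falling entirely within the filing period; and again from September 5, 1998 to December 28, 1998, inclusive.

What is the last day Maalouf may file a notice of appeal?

6 months after July 12, 1998 is January 12, 1999.
Service was by mail, adding 3 days: January 12, 1999 + 3 days = January 15, 1999.
Tolling adds 17 days: January 15, 1999 + 17 days = February 1, 1999.
From September 5, 1998 through December 28, 1998 inclusive is 115 days; tolling adds 115 days: February 1, 1999 + 115 days = May 27, 1999.
May 27, 1999 is a listed holiday. The next qualifying day is May 28, 1999.

May 28, 1999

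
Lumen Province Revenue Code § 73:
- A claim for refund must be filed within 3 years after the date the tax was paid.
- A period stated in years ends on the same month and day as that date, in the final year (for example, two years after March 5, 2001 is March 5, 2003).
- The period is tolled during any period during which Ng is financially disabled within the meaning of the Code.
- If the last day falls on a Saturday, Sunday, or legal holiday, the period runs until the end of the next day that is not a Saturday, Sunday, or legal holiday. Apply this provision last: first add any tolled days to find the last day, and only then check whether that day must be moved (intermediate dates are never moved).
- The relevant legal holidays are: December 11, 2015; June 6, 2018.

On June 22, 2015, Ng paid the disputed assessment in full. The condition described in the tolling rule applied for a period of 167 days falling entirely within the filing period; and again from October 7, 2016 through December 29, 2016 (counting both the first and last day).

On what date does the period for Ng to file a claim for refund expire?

3 years after June 22, 2015 is June 22, 2018.
Tolling adds 167 days: June 22, 2018 + 167 days = December 6, 2018.
From October 7, 2016 through December 29, 2016 inclusive is 84 days; tolling adds 84 days: December 6, 2018 + 84 days = February 28, 2019.
February 28, 2019 is a Thursday and not a legal holiday, so no extension applies.

February 28, 2019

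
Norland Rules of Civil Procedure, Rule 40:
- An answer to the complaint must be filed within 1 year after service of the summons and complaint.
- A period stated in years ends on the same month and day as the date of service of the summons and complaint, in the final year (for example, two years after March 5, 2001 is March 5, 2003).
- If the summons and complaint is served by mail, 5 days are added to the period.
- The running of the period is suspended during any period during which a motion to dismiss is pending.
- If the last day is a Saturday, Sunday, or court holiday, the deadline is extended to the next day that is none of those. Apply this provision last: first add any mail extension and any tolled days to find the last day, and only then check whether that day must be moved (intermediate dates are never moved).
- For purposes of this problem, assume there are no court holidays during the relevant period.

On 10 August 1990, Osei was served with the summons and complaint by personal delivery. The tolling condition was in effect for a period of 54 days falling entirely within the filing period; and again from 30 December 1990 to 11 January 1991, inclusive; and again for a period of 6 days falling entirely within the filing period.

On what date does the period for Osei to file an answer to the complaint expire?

October 22, 1991

1 year after 10 August 1990 is August 10, 1991.
Service was not by mail, so no mail extension applies.
Tolling adds 54 days: August 10, 1991 + 54 days = October 3, 1991.
From December 30, 1990 through January 11, 1991 inclusive is 13 days; tolling adds 13 days: October 3, 1991 + 13 days = October 16, 1991.
Tolling adds 6 days: October 16, 1991 + 6 days = October 22, 1991.
October 22, 1991 is a Tuesday and not a court holiday, so no extension applies.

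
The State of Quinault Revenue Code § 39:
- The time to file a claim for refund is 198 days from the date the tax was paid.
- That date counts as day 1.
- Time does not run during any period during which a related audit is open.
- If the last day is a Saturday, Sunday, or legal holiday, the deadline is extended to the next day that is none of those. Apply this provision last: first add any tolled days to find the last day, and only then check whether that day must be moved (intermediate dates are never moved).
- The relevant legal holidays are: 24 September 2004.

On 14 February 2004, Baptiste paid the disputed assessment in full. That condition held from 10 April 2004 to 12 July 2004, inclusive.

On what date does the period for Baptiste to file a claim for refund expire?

December 1, 2004

Counting 14 February 2004 as day 1, day 198 is August 29, 2004.
From April 10, 2004 through July 12, 2004 inclusive is 94 days; tolling adds 94 days: August 29, 2004 + 94 days = December 1, 2004.
December 1, 2004 is a Wednesday and not a legal holiday, so no extension applies.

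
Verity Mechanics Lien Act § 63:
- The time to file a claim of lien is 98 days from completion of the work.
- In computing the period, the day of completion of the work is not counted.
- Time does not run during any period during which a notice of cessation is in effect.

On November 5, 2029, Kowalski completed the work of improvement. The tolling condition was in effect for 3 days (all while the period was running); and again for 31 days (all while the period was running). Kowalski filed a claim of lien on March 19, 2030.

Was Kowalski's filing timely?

98 days after November 5, 2029 is February 11, 2030.
Tolling adds 3 days: February 11, 2030 + 3 days = February 14, 2030.
Tolling adds 31 days: February 14, 2030 + 31 days = March 17, 2030.
The deadline is March 17, 2030; the filing on March 19, 2030 is after that date.

No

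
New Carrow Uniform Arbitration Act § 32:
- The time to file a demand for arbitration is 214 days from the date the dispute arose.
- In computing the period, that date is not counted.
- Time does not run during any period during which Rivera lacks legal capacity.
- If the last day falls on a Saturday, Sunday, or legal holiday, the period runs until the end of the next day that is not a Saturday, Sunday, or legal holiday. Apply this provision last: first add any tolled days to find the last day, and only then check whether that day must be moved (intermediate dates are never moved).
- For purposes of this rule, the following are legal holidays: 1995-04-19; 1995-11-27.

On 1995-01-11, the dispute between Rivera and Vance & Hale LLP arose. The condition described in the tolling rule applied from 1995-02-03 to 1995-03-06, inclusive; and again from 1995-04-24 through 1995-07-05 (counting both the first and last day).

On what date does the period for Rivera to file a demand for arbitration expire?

214 days after 1995-01-11 is August 13, 1995.
From February 3, 1995 through March 6, 1995 inclusive is 32 days; tolling adds 32 days: August 13, 1995 + 32 days = September 14, 1995.
From April 24, 1995 through July 5, 1995 inclusive is 73 days; tolling adds 73 days: September 14, 1995 + 73 days = November 26, 1995.
November 26, 1995 is Sunday; November 27, 1995 is a listed holiday. The next qualifying day is November 28, 1995.

November 28, 1995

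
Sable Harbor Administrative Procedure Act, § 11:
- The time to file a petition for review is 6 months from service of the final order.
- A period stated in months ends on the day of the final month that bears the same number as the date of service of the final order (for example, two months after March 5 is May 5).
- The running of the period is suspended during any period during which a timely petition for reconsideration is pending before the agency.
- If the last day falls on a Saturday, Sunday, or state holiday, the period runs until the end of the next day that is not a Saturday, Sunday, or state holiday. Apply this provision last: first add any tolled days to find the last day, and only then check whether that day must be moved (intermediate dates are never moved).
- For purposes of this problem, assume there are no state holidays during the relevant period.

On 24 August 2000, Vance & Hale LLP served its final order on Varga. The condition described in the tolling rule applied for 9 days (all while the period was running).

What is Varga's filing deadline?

March 5, 2001

6 months after 24 August 2000 is February 24, 2001.
Tolling adds 9 days: February 24, 2001 + 9 days = March 5, 2001.
March 5, 2001 is a Monday and not a state holiday, so no extension applies.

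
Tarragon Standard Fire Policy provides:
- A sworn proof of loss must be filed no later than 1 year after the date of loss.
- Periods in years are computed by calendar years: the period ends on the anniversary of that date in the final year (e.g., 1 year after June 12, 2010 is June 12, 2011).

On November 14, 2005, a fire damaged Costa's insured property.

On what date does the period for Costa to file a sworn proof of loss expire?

1 year after November 14, 2005 is November 14, 2006.

November 14, 2006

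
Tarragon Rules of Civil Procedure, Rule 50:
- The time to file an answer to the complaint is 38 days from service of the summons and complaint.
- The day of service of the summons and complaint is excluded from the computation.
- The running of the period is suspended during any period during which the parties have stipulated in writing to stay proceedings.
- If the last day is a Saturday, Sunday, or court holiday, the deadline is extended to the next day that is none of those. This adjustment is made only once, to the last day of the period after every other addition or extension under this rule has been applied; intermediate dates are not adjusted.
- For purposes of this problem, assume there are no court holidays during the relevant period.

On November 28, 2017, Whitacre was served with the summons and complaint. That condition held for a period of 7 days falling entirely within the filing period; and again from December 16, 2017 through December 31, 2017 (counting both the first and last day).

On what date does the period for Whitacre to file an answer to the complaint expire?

38 days after November 28, 2017 is January 5, 2018.
Tolling adds 7 days: January 5, 2018 + 7 days = January 12, 2018.
From December 16, 2017 through December 31, 2017 inclusive is 16 days; tolling adds 16 days: January 12, 2018 + 16 days = January 28, 2018.
January 28, 2018 is Sunday. The next qualifying day is January 29, 2018.

January 29, 2018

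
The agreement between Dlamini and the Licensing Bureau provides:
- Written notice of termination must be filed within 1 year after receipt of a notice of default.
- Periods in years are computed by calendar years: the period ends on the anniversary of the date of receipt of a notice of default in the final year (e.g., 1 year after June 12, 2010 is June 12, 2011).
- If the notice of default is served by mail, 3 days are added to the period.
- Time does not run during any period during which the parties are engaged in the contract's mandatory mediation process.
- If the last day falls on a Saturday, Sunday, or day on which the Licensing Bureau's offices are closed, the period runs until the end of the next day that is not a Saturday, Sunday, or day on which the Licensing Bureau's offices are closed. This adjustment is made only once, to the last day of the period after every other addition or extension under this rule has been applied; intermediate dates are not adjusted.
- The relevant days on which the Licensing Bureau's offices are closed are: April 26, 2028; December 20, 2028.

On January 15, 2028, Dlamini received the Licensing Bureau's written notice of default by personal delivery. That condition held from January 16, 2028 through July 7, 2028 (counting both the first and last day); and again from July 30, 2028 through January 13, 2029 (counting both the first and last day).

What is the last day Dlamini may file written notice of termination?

1 year after January 15, 2028 is January 15, 2029.
Service was not by mail, so no mail extension applies.
From January 16, 2028 through July 7, 2028 inclusive is 174 days; tolling adds 174 days: January 15, 2029 + 174 days = July 8, 2029.
From July 30, 2028 through January 13, 2029 inclusive is 168 days; tolling adds 168 days: July 8, 2029 + 168 days = December 23, 2029.
December 23, 2029 is Sunday. The next qualifying day is December 24, 2029.

December 24, 2029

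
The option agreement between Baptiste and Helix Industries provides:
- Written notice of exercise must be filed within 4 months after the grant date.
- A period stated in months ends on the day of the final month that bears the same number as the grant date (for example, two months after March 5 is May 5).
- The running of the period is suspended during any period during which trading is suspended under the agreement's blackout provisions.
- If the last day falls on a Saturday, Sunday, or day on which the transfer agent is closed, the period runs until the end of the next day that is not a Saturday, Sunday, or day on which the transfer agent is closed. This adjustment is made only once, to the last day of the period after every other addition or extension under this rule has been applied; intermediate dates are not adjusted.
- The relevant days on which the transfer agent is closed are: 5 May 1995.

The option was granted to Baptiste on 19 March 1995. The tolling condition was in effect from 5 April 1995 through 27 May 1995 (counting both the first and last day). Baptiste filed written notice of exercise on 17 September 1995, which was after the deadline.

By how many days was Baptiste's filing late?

6 days

4 months after 19 March 1995 is July 19, 1995.
From April 5, 1995 through May 27, 1995 inclusive is 53 days; tolling adds 53 days: July 19, 1995 + 53 days = September 10, 1995.
September 10, 1995 is Sunday. The next qualifying day is September 11, 1995.
The deadline is September 11, 1995; from September 11, 1995 to September 17, 1995 is 6 days.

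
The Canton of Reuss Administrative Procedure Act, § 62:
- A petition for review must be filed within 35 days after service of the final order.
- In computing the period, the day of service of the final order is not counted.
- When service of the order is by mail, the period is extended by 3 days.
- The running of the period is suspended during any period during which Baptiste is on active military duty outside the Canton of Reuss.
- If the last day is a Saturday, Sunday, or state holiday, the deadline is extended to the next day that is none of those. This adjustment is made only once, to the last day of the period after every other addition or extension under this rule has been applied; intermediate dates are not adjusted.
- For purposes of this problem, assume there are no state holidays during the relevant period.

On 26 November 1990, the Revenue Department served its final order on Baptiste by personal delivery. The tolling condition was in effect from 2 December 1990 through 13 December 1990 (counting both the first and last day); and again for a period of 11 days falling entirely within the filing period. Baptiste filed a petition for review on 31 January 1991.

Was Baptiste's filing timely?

No

35 days after 26 November 1990 is December 31, 1990.
Service was not by mail, so no mail extension applies.
From December 2, 1990 through December 13, 1990 inclusive is 12 days; tolling adds 12 days: December 31, 1990 + 12 days = January 12, 1991.
Tolling adds 11 days: January 12, 1991 + 11 days = January 23, 1991.
January 23, 1991 is a Wednesday and not a state holiday, so no extension applies.
The deadline is January 23, 1991; the filing on January 31, 1991 is after that date.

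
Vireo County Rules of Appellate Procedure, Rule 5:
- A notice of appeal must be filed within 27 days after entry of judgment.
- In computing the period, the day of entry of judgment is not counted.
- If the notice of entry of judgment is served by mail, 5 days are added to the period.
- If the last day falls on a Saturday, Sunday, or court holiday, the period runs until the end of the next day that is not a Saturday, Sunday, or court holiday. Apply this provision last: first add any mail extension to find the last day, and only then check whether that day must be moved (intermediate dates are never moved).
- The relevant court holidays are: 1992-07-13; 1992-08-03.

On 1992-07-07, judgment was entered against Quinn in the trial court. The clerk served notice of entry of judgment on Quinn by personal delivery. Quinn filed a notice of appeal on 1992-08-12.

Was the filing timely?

No

27 days after 1992-07-07 is August 3, 1992.
Service was not by mail, so no mail extension applies.
August 3, 1992 is a listed holiday. The next qualifying day is August 4, 1992.
The deadline is August 4, 1992; the filing on August 12, 1992 is after that date.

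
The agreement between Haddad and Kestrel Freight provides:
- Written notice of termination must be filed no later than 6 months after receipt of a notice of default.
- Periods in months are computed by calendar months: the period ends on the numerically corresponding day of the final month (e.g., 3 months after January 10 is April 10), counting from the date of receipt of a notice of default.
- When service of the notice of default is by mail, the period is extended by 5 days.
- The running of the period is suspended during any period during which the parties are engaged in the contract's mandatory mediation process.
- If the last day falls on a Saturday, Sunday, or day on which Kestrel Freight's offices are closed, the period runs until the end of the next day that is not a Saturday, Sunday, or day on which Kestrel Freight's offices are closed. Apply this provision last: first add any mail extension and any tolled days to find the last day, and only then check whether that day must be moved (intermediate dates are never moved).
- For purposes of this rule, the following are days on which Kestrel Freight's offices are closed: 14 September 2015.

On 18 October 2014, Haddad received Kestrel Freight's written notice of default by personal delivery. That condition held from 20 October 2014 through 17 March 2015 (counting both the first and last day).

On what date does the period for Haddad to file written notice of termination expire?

September 15, 2015

6 months after 18 October 2014 is April 18, 2015.
Service was not by mail, so no mail extension applies.
From October 20, 2014 through March 17, 2015 inclusive is 149 days; tolling adds 149 days: April 18, 2015 + 149 days = September 14, 2015.
September 14, 2015 is a listed holiday. The next qualifying day is September 15, 2015.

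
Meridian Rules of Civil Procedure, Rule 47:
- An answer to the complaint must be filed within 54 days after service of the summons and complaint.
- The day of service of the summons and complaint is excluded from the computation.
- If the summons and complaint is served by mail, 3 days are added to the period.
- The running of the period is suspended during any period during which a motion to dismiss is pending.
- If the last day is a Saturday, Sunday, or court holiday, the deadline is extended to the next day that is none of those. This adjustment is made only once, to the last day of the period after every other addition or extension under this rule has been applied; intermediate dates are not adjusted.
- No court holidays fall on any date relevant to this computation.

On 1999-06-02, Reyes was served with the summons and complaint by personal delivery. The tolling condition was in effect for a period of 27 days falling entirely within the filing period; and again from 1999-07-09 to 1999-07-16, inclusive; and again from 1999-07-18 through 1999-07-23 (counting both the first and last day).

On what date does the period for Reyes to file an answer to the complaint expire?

September 6, 1999

54 days after 1999-06-02 is July 26, 1999.
Service was not by mail, so no mail extension applies.
Tolling adds 27 days: July 26, 1999 + 27 days = August 22, 1999.
From July 9, 1999 through July 16, 1999 inclusive is 8 days; tolling adds 8 days: August 22, 1999 + 8 days = August 30, 1999.
From July 18, 1999 through July 23, 1999 inclusive is 6 days; tolling adds 6 days: August 30, 1999 + 6 days = September 5, 1999.
September 5, 1999 is Sunday. The next qualifying day is September 6, 1999.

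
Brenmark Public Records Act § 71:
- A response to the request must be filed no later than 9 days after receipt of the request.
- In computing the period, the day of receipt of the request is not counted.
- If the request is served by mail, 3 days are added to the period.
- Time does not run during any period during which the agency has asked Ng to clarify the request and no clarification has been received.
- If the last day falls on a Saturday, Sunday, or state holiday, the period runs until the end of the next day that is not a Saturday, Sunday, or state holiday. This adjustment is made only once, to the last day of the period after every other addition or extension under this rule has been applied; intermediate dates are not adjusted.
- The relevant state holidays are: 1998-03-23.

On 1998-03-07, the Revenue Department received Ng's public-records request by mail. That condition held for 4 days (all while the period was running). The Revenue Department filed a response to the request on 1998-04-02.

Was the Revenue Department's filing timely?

9 days after 1998-03-07 is March 16, 1998.
Service was by mail, adding 3 days: March 16, 1998 + 3 days = March 19, 1998.
Tolling adds 4 days: March 19, 1998 + 4 days = March 23, 1998.
March 23, 1998 is a listed holiday. The next qualifying day is March 24, 1998.
The deadline is March 24, 1998; the filing on April 2, 1998 is after that date.

No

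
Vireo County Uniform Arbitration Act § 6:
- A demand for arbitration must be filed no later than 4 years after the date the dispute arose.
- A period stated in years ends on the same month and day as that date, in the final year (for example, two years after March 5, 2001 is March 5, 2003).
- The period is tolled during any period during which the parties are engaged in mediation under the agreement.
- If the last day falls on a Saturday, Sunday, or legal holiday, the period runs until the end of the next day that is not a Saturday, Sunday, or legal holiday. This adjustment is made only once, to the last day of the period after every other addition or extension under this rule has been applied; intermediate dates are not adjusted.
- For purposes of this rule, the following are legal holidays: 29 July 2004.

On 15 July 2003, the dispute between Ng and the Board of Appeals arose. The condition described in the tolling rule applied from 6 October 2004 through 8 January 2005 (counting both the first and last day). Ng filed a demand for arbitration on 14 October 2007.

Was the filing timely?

4 years after 15 July 2003 is July 15, 2007.
From October 6, 2004 through January 8, 2005 inclusive is 95 days; tolling adds 95 days: July 15, 2007 + 95 days = October 18, 2007.
October 18, 2007 is a Thursday and not a legal holiday, so no extension applies.
The deadline is October 18, 2007; the filing on October 14, 2007 is on or before that date.

Yes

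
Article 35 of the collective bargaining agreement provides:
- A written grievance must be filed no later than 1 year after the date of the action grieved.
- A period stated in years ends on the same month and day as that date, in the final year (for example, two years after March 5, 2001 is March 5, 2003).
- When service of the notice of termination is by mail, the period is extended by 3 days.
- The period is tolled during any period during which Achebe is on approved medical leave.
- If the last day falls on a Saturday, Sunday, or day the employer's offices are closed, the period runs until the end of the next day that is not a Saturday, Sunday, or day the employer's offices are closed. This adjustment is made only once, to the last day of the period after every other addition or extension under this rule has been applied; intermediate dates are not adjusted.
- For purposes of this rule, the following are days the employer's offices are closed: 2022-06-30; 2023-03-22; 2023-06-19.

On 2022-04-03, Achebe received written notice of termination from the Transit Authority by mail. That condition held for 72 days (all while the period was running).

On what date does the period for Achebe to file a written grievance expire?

1 year after 2022-04-03 is April 3, 2023.
Service was by mail, adding 3 days: April 3, 2023 + 3 days = April 6, 2023.
Tolling adds 72 days: April 6, 2023 + 72 days = June 17, 2023.
June 17, 2023 is Saturday; June 18, 2023 is Sunday; June 19, 2023 is a listed holiday. The next qualifying day is June 20, 2023.

June 20, 2023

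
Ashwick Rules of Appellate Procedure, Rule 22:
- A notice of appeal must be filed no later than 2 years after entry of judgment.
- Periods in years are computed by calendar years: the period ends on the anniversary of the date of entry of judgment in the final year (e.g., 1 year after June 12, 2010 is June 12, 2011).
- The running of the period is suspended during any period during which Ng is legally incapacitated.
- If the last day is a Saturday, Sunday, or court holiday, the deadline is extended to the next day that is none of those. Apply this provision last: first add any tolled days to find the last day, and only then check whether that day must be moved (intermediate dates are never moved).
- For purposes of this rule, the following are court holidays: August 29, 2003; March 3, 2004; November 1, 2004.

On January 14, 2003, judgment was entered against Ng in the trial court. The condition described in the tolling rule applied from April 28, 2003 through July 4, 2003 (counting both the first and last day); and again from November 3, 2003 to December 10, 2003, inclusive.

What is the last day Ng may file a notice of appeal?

May 2, 2005

2 years after January 14, 2003 is January 14, 2005.
From April 28, 2003 through July 4, 2003 inclusive is 68 days; tolling adds 68 days: January 14, 2005 + 68 days = March 23, 2005.
From November 3, 2003 through December 10, 2003 inclusive is 38 days; tolling adds 38 days: March 23, 2005 + 38 days = April 30, 2005.
April 30, 2005 is Saturday; May 1, 2005 is Sunday. The next qualifying day is May 2, 2005.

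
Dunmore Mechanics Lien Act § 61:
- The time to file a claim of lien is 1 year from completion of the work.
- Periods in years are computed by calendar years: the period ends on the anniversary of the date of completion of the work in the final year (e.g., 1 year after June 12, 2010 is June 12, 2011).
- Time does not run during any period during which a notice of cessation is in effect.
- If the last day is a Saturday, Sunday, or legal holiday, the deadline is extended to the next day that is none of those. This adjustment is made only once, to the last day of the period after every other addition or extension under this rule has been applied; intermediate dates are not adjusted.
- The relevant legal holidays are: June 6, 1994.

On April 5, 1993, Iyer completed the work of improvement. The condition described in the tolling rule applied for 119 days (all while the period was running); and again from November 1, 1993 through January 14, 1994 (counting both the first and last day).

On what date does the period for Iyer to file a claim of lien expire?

October 17, 1994

1 year after April 5, 1993 is April 5, 1994.
Tolling adds 119 days: April 5, 1994 + 119 days = August 2, 1994.
From November 1, 1993 through January 14, 1994 inclusive is 75 days; tolling adds 75 days: August 2, 1994 + 75 days = October 16, 1994.
October 16, 1994 is Sunday. The next qualifying day is October 17, 1994.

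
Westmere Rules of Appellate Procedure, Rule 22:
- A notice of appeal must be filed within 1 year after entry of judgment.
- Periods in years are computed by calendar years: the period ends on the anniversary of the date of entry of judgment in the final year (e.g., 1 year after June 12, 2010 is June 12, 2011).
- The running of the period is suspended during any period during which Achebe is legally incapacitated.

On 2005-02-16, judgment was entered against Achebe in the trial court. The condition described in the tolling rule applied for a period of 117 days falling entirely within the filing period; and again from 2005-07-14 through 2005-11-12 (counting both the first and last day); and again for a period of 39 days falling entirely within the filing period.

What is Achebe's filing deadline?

November 21, 2006

1 year after 2005-02-16 is February 16, 2006.
Tolling adds 117 days: February 16, 2006 + 117 days = June 13, 2006.
From July 14, 2005 through November 12, 2005 inclusive is 122 days; tolling adds 122 days: June 13, 2006 + 122 days = October 13, 2006.
Tolling adds 39 days: October 13, 2006 + 39 days = November 21, 2006.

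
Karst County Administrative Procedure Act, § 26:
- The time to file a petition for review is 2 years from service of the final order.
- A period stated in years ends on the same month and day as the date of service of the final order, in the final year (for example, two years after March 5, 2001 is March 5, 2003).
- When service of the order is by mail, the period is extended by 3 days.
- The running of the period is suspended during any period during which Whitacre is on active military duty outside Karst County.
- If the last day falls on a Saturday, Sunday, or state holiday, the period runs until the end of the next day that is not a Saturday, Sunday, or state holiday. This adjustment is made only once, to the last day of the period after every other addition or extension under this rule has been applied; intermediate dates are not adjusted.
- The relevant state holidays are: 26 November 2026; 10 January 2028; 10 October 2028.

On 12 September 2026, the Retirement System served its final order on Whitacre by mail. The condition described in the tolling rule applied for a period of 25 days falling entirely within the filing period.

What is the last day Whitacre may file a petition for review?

2 years after 12 September 2026 is September 12, 2028.
Service was by mail, adding 3 days: September 12, 2028 + 3 days = September 15, 2028.
Tolling adds 25 days: September 15, 2028 + 25 days = October 10, 2028.
October 10, 2028 is a listed holiday. The next qualifying day is October 11, 2028.

October 11, 2028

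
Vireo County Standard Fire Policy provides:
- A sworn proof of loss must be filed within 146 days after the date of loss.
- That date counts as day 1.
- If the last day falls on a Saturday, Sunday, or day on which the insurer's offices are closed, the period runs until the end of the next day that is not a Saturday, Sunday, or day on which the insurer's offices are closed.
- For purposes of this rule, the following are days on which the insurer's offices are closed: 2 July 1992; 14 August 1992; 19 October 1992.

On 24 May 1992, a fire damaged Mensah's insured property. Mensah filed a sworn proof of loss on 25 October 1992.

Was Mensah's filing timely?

No

Counting 24 May 1992 as day 1, day 146 is October 16, 1992.
October 16, 1992 is a Friday and not a day on which the insurer's offices are closed, so no extension applies.
The deadline is October 16, 1992; the filing on October 25, 1992 is after that date.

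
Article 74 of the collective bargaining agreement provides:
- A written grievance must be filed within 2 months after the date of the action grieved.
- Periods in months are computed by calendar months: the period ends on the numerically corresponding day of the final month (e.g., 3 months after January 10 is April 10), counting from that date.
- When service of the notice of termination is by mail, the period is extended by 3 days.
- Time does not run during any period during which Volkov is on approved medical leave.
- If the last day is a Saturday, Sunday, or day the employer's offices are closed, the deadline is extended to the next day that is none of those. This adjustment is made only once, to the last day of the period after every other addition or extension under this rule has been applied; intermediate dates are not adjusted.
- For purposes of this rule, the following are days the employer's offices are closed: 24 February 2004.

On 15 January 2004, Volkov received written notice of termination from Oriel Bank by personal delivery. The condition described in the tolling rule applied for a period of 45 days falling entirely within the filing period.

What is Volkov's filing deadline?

April 29, 2004

2 months after 15 January 2004 is March 15, 2004.
Service was not by mail, so no mail extension applies.
Tolling adds 45 days: March 15, 2004 + 45 days = April 29, 2004.
April 29, 2004 is a Thursday and not a day the employer's offices are closed, so no extension applies.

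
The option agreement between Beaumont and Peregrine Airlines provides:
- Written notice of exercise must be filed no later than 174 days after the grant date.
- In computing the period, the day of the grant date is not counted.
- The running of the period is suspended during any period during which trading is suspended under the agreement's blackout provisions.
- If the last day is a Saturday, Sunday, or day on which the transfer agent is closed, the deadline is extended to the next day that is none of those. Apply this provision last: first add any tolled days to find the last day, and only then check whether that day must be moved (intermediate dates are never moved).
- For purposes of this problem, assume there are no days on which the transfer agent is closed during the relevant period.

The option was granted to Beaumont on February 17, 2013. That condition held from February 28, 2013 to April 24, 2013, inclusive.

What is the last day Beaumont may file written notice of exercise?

174 days after February 17, 2013 is August 10, 2013.
From February 28, 2013 through April 24, 2013 inclusive is 56 days; tolling adds 56 days: August 10, 2013 + 56 days = October 5, 2013.
October 5, 2013 is Saturday; October 6, 2013 is Sunday. The next qualifying day is October 7, 2013.

October 7, 2013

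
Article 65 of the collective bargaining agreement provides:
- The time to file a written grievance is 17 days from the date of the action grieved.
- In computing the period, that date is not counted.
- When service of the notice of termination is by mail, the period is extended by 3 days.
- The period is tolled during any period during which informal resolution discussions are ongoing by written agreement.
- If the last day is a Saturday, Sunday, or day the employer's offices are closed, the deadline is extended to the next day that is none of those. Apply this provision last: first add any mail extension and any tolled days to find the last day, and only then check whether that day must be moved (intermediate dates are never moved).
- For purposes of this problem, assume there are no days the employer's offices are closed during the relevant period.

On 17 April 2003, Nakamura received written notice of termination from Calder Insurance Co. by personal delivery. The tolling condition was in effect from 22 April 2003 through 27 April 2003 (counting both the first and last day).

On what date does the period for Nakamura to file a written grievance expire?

May 12, 2003

17 days after 17 April 2003 is May 4, 2003.
Service was not by mail, so no mail extension applies.
From April 22, 2003 through April 27, 2003 inclusive is 6 days; tolling adds 6 days: May 4, 2003 + 6 days = May 10, 2003.
May 10, 2003 is Saturday; May 11, 2003 is Sunday. The next qualifying day is May 12, 2003.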